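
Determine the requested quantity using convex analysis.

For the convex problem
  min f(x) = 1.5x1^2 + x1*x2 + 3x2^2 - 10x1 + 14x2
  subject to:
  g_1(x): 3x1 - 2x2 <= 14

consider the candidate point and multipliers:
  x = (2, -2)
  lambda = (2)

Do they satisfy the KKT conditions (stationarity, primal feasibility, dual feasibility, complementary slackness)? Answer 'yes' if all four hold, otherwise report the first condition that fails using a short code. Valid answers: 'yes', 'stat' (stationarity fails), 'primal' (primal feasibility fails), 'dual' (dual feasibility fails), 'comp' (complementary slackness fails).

Gradient of f: grad f(x) = Q x + c = (-6, 4)
Constraint values g_i(x) = a_i^T x - b_i:
  g_1((2, -2)) = -4
Stationarity residual: grad f(x) + sum_i lambda_i a_i = (0, 0)
  -> stationarity OK
Primal feasibility (all g_i <= 0): OK
Dual feasibility (all lambda_i >= 0): OK
Complementary slackness (lambda_i * g_i(x) = 0 for all i): FAILS

Verdict: the first failing condition is complementary_slackness -> comp.

comp


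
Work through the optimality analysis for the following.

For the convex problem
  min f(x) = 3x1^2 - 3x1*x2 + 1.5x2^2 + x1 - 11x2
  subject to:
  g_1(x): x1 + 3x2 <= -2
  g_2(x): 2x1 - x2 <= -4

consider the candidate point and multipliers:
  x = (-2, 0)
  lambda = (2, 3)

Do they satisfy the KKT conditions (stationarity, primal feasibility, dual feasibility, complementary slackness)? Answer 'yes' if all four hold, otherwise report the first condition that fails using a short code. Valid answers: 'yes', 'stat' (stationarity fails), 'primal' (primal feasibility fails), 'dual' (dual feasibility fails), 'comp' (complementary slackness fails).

Gradient of f: grad f(x) = Q x + c = (-11, -5)
Constraint values g_i(x) = a_i^T x - b_i:
  g_1((-2, 0)) = 0
  g_2((-2, 0)) = 0
Stationarity residual: grad f(x) + sum_i lambda_i a_i = (-3, -2)
  -> stationarity FAILS
Primal feasibility (all g_i <= 0): OK
Dual feasibility (all lambda_i >= 0): OK
Complementary slackness (lambda_i * g_i(x) = 0 for all i): OK

Verdict: the first failing condition is stationarity -> stat.

stat


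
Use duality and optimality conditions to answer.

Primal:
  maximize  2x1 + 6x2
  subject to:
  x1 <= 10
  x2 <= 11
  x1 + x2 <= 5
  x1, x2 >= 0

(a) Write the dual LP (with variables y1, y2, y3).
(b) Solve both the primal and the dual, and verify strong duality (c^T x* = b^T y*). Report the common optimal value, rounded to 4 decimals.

The standard primal-dual pair for 'max c^T x s.t. A x <= b, x >= 0' is:
  Dual:  min b^T y  s.t.  A^T y >= c,  y >= 0.

So the dual LP is:
  minimize  10y1 + 11y2 + 5y3
  subject to:
    y1 + y3 >= 2
    y2 + y3 >= 6
    y1, y2, y3 >= 0

Solving the primal: x* = (0, 5).
  primal value c^T x* = 30.
Solving the dual: y* = (0, 0, 6).
  dual value b^T y* = 30.
Strong duality: c^T x* = b^T y*. Confirmed.

30


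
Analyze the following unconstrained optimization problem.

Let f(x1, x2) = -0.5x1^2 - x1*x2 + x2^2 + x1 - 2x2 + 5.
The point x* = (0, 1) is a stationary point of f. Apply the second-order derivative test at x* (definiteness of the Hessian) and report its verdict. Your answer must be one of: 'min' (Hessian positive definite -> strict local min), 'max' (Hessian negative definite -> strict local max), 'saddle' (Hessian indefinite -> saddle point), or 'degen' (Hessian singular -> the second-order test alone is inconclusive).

Compute the Hessian H = grad^2 f:
  H = [[-1, -1], [-1, 2]]
Verify stationarity: grad f(x*) = H x* + g = (0, 0).
Eigenvalues of H: -1.3028, 2.3028.
Eigenvalues have mixed signs, so H is indefinite -> x* is a saddle point.

saddle


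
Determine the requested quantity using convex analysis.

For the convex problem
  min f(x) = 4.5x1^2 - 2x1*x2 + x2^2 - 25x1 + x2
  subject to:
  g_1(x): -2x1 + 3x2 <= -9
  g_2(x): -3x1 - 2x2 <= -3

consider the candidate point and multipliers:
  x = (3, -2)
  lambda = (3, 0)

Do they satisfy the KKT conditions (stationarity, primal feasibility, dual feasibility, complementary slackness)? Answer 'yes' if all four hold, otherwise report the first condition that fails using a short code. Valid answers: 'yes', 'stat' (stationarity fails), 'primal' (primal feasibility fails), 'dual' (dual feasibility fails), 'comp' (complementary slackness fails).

Gradient of f: grad f(x) = Q x + c = (6, -9)
Constraint values g_i(x) = a_i^T x - b_i:
  g_1((3, -2)) = -3
  g_2((3, -2)) = -2
Stationarity residual: grad f(x) + sum_i lambda_i a_i = (0, 0)
  -> stationarity OK
Primal feasibility (all g_i <= 0): OK
Dual feasibility (all lambda_i >= 0): OK
Complementary slackness (lambda_i * g_i(x) = 0 for all i): FAILS

Verdict: the first failing condition is complementary_slackness -> comp.

comp


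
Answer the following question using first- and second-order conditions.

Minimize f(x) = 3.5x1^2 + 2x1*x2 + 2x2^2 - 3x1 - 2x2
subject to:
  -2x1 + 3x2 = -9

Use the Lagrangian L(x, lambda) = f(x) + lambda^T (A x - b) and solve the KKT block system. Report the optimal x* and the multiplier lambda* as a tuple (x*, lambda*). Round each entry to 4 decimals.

Form the Lagrangian:
  L(x, lambda) = (1/2) x^T Q x + c^T x + lambda^T (A x - b)
Stationarity (grad_x L = 0): Q x + c + A^T lambda = 0.
Primal feasibility: A x = b.

This gives the KKT block system:
  [ Q   A^T ] [ x     ]   [-c ]
  [ A    0  ] [ lambda ] = [ b ]

Solving the linear system:
  x*      = (1.6019, -1.932)
  lambda* = (2.1748)
  f(x*)   = 9.3155

x* = (1.6019, -1.932), lambda* = (2.1748)


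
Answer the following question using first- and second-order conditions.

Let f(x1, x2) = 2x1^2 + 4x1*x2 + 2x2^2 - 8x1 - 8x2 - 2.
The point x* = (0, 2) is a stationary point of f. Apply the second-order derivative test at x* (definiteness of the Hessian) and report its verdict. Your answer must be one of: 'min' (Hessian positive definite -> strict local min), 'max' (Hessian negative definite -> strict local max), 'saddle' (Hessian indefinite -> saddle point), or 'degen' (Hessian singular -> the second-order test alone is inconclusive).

Compute the Hessian H = grad^2 f:
  H = [[4, 4], [4, 4]]
Verify stationarity: grad f(x*) = H x* + g = (0, 0).
Eigenvalues of H: 0, 8.
H has a zero eigenvalue (singular; positive semidefinite but not definite), so H is neither positive definite, negative definite, nor indefinite. The second-order test alone is inconclusive -> degen.
(Indeed, f is constant along the null direction of H through x*, so x* is not a strict local extremum.)

degen


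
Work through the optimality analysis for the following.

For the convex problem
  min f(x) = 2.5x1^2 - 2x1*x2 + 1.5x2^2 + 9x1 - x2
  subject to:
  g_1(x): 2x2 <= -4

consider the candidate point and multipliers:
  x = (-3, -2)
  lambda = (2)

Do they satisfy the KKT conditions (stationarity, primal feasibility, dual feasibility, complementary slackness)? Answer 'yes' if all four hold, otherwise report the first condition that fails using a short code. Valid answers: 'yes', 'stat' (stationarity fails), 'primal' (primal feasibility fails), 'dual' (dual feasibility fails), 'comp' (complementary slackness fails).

Gradient of f: grad f(x) = Q x + c = (-2, -1)
Constraint values g_i(x) = a_i^T x - b_i:
  g_1((-3, -2)) = 0
Stationarity residual: grad f(x) + sum_i lambda_i a_i = (-2, 3)
  -> stationarity FAILS
Primal feasibility (all g_i <= 0): OK
Dual feasibility (all lambda_i >= 0): OK
Complementary slackness (lambda_i * g_i(x) = 0 for all i): OK

Verdict: the first failing condition is stationarity -> stat.

stat


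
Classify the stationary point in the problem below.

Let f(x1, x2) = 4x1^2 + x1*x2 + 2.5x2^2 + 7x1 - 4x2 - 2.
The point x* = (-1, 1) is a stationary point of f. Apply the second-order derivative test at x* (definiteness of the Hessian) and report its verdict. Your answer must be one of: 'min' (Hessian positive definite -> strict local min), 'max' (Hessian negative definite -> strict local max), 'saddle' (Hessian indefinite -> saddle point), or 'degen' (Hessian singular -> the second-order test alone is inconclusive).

Compute the Hessian H = grad^2 f:
  H = [[8, 1], [1, 5]]
Verify stationarity: grad f(x*) = H x* + g = (0, 0).
Eigenvalues of H: 4.6972, 8.3028.
Both eigenvalues > 0, so H is positive definite -> x* is a strict local min.

min


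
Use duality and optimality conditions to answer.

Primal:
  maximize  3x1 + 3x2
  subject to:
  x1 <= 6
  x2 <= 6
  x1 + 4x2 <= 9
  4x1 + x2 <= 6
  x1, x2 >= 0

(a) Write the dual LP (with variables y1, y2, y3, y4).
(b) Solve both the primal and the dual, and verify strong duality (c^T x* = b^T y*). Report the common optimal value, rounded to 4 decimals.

The standard primal-dual pair for 'max c^T x s.t. A x <= b, x >= 0' is:
  Dual:  min b^T y  s.t.  A^T y >= c,  y >= 0.

So the dual LP is:
  minimize  6y1 + 6y2 + 9y3 + 6y4
  subject to:
    y1 + y3 + 4y4 >= 3
    y2 + 4y3 + y4 >= 3
    y1, y2, y3, y4 >= 0

Solving the primal: x* = (1, 2).
  primal value c^T x* = 9.
Solving the dual: y* = (0, 0, 0.6, 0.6).
  dual value b^T y* = 9.
Strong duality: c^T x* = b^T y*. Confirmed.

9


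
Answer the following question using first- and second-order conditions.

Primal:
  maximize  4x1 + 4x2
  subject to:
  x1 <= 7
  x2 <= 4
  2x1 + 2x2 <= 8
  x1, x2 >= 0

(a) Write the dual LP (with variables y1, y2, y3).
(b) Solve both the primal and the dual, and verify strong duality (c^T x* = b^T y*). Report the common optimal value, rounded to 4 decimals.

The standard primal-dual pair for 'max c^T x s.t. A x <= b, x >= 0' is:
  Dual:  min b^T y  s.t.  A^T y >= c,  y >= 0.

So the dual LP is:
  minimize  7y1 + 4y2 + 8y3
  subject to:
    y1 + 2y3 >= 4
    y2 + 2y3 >= 4
    y1, y2, y3 >= 0

Solving the primal: x* = (4, 0).
  primal value c^T x* = 16.
Solving the dual: y* = (0, 0, 2).
  dual value b^T y* = 16.
Strong duality: c^T x* = b^T y*. Confirmed.

16


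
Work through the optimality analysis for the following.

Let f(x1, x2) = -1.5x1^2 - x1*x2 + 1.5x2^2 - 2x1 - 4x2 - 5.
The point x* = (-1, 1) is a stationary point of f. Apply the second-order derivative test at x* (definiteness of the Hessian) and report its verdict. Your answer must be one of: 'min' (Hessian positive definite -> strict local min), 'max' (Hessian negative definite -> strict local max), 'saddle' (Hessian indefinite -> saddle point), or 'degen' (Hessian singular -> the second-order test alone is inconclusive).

Compute the Hessian H = grad^2 f:
  H = [[-3, -1], [-1, 3]]
Verify stationarity: grad f(x*) = H x* + g = (0, 0).
Eigenvalues of H: -3.1623, 3.1623.
Eigenvalues have mixed signs, so H is indefinite -> x* is a saddle point.

saddle


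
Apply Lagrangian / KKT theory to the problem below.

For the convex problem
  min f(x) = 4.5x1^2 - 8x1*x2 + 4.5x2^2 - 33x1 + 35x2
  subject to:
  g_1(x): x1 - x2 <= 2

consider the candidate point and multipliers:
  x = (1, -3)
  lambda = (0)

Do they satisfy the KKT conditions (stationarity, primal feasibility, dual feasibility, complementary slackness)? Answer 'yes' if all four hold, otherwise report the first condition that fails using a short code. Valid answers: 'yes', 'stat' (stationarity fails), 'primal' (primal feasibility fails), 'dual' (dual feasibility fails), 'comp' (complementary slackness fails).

Gradient of f: grad f(x) = Q x + c = (0, 0)
Constraint values g_i(x) = a_i^T x - b_i:
  g_1((1, -3)) = 2
Stationarity residual: grad f(x) + sum_i lambda_i a_i = (0, 0)
  -> stationarity OK
Primal feasibility (all g_i <= 0): FAILS
Dual feasibility (all lambda_i >= 0): OK
Complementary slackness (lambda_i * g_i(x) = 0 for all i): OK

Verdict: the first failing condition is primal_feasibility -> primal.

primal


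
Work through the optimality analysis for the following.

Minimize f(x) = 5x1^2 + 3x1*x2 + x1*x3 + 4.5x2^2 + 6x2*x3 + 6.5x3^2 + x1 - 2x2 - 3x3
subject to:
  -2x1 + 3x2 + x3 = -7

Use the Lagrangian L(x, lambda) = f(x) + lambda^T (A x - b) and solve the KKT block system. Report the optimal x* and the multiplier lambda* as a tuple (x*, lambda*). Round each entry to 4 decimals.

Form the Lagrangian:
  L(x, lambda) = (1/2) x^T Q x + c^T x + lambda^T (A x - b)
Stationarity (grad_x L = 0): Q x + c + A^T lambda = 0.
Primal feasibility: A x = b.

This gives the KKT block system:
  [ Q   A^T ] [ x     ]   [-c ]
  [ A    0  ] [ lambda ] = [ b ]

Solving the linear system:
  x*      = (1.1061, -1.8333, 0.7121)
  lambda* = (3.6364)
  f(x*)   = 14.0455

x* = (1.1061, -1.8333, 0.7121), lambda* = (3.6364)


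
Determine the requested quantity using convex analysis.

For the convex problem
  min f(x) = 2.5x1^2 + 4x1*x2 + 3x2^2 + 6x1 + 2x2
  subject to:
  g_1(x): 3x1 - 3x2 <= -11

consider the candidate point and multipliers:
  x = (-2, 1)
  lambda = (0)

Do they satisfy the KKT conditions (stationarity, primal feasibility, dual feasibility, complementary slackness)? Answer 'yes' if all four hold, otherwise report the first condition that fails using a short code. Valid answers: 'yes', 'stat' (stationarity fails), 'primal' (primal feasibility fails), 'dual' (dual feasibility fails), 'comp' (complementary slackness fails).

Gradient of f: grad f(x) = Q x + c = (0, 0)
Constraint values g_i(x) = a_i^T x - b_i:
  g_1((-2, 1)) = 2
Stationarity residual: grad f(x) + sum_i lambda_i a_i = (0, 0)
  -> stationarity OK
Primal feasibility (all g_i <= 0): FAILS
Dual feasibility (all lambda_i >= 0): OK
Complementary slackness (lambda_i * g_i(x) = 0 for all i): OK

Verdict: the first failing condition is primal_feasibility -> primal.

primal


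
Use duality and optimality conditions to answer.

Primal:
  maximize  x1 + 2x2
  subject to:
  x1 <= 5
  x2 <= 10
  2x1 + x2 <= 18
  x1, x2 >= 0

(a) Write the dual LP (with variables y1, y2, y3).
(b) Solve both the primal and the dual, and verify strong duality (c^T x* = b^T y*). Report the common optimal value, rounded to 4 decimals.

The standard primal-dual pair for 'max c^T x s.t. A x <= b, x >= 0' is:
  Dual:  min b^T y  s.t.  A^T y >= c,  y >= 0.

So the dual LP is:
  minimize  5y1 + 10y2 + 18y3
  subject to:
    y1 + 2y3 >= 1
    y2 + y3 >= 2
    y1, y2, y3 >= 0

Solving the primal: x* = (4, 10).
  primal value c^T x* = 24.
Solving the dual: y* = (0, 1.5, 0.5).
  dual value b^T y* = 24.
Strong duality: c^T x* = b^T y*. Confirmed.

24


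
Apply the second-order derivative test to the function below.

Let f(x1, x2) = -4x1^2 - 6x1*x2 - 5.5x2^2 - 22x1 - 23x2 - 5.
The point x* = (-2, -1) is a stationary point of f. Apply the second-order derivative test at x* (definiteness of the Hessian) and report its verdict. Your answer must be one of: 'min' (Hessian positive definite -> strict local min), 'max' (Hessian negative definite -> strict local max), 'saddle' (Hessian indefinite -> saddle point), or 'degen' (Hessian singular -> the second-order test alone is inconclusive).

Compute the Hessian H = grad^2 f:
  H = [[-8, -6], [-6, -11]]
Verify stationarity: grad f(x*) = H x* + g = (0, 0).
Eigenvalues of H: -15.6847, -3.3153.
Both eigenvalues < 0, so H is negative definite -> x* is a strict local max.

max


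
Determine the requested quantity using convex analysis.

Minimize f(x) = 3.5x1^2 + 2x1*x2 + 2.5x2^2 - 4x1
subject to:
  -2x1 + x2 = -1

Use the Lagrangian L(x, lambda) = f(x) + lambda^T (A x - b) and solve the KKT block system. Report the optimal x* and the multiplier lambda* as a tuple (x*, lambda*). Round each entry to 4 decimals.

Form the Lagrangian:
  L(x, lambda) = (1/2) x^T Q x + c^T x + lambda^T (A x - b)
Stationarity (grad_x L = 0): Q x + c + A^T lambda = 0.
Primal feasibility: A x = b.

This gives the KKT block system:
  [ Q   A^T ] [ x     ]   [-c ]
  [ A    0  ] [ lambda ] = [ b ]

Solving the linear system:
  x*      = (0.4571, -0.0857)
  lambda* = (-0.4857)
  f(x*)   = -1.1571

x* = (0.4571, -0.0857), lambda* = (-0.4857)


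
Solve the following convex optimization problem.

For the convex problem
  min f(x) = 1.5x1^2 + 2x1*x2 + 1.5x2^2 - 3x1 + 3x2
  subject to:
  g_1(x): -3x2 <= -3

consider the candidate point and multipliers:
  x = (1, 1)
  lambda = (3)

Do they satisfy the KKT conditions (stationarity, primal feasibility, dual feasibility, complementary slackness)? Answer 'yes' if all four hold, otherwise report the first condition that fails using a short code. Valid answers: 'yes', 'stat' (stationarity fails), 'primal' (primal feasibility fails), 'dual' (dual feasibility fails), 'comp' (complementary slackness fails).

Gradient of f: grad f(x) = Q x + c = (2, 8)
Constraint values g_i(x) = a_i^T x - b_i:
  g_1((1, 1)) = 0
Stationarity residual: grad f(x) + sum_i lambda_i a_i = (2, -1)
  -> stationarity FAILS
Primal feasibility (all g_i <= 0): OK
Dual feasibility (all lambda_i >= 0): OK
Complementary slackness (lambda_i * g_i(x) = 0 for all i): OK

Verdict: the first failing condition is stationarity -> stat.

stat


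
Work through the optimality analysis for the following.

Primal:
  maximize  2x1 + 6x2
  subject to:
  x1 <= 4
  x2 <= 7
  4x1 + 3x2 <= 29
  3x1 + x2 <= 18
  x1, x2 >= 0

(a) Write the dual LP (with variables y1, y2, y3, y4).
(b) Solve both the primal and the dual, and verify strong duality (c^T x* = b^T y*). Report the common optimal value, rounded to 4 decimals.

The standard primal-dual pair for 'max c^T x s.t. A x <= b, x >= 0' is:
  Dual:  min b^T y  s.t.  A^T y >= c,  y >= 0.

So the dual LP is:
  minimize  4y1 + 7y2 + 29y3 + 18y4
  subject to:
    y1 + 4y3 + 3y4 >= 2
    y2 + 3y3 + y4 >= 6
    y1, y2, y3, y4 >= 0

Solving the primal: x* = (2, 7).
  primal value c^T x* = 46.
Solving the dual: y* = (0, 4.5, 0.5, 0).
  dual value b^T y* = 46.
Strong duality: c^T x* = b^T y*. Confirmed.

46


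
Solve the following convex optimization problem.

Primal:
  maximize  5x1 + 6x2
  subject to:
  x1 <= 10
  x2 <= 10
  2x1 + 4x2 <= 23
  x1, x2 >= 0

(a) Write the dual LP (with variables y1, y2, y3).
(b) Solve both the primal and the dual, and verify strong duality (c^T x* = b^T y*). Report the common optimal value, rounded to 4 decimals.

The standard primal-dual pair for 'max c^T x s.t. A x <= b, x >= 0' is:
  Dual:  min b^T y  s.t.  A^T y >= c,  y >= 0.

So the dual LP is:
  minimize  10y1 + 10y2 + 23y3
  subject to:
    y1 + 2y3 >= 5
    y2 + 4y3 >= 6
    y1, y2, y3 >= 0

Solving the primal: x* = (10, 0.75).
  primal value c^T x* = 54.5.
Solving the dual: y* = (2, 0, 1.5).
  dual value b^T y* = 54.5.
Strong duality: c^T x* = b^T y*. Confirmed.

54.5


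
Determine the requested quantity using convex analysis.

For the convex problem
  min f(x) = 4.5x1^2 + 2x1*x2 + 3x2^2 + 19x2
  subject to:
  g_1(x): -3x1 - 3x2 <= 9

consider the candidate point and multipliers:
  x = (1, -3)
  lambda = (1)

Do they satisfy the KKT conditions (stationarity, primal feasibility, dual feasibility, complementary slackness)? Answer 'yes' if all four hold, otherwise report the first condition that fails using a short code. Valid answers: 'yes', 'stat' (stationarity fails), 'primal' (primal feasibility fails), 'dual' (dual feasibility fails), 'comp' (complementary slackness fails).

Gradient of f: grad f(x) = Q x + c = (3, 3)
Constraint values g_i(x) = a_i^T x - b_i:
  g_1((1, -3)) = -3
Stationarity residual: grad f(x) + sum_i lambda_i a_i = (0, 0)
  -> stationarity OK
Primal feasibility (all g_i <= 0): OK
Dual feasibility (all lambda_i >= 0): OK
Complementary slackness (lambda_i * g_i(x) = 0 for all i): FAILS

Verdict: the first failing condition is complementary_slackness -> comp.

comp


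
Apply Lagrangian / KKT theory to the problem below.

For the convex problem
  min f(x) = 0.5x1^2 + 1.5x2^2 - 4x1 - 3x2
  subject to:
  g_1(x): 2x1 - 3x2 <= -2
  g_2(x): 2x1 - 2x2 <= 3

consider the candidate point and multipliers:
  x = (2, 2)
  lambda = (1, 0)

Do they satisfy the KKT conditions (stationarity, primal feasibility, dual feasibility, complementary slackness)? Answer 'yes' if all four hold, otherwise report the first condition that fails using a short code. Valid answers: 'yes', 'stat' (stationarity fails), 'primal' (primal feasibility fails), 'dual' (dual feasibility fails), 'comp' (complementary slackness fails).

Gradient of f: grad f(x) = Q x + c = (-2, 3)
Constraint values g_i(x) = a_i^T x - b_i:
  g_1((2, 2)) = 0
  g_2((2, 2)) = -3
Stationarity residual: grad f(x) + sum_i lambda_i a_i = (0, 0)
  -> stationarity OK
Primal feasibility (all g_i <= 0): OK
Dual feasibility (all lambda_i >= 0): OK
Complementary slackness (lambda_i * g_i(x) = 0 for all i): OK

Verdict: yes, KKT holds.

yes


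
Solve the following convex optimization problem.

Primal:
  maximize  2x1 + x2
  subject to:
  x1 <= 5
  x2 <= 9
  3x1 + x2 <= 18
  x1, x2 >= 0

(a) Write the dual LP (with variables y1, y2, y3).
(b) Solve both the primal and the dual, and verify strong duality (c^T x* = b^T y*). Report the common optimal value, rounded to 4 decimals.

The standard primal-dual pair for 'max c^T x s.t. A x <= b, x >= 0' is:
  Dual:  min b^T y  s.t.  A^T y >= c,  y >= 0.

So the dual LP is:
  minimize  5y1 + 9y2 + 18y3
  subject to:
    y1 + 3y3 >= 2
    y2 + y3 >= 1
    y1, y2, y3 >= 0

Solving the primal: x* = (3, 9).
  primal value c^T x* = 15.
Solving the dual: y* = (0, 0.3333, 0.6667).
  dual value b^T y* = 15.
Strong duality: c^T x* = b^T y*. Confirmed.

15


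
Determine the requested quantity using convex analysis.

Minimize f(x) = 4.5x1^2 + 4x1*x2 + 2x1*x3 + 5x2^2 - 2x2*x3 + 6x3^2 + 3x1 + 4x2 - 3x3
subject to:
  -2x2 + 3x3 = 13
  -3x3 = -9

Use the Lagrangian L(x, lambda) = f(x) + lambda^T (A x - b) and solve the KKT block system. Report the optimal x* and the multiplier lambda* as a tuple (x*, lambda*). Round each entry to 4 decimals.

Form the Lagrangian:
  L(x, lambda) = (1/2) x^T Q x + c^T x + lambda^T (A x - b)
Stationarity (grad_x L = 0): Q x + c + A^T lambda = 0.
Primal feasibility: A x = b.

This gives the KKT block system:
  [ Q   A^T ] [ x     ]   [-c ]
  [ A    0  ] [ lambda ] = [ b ]

Solving the linear system:
  x*      = (-0.1111, -2, 3)
  lambda* = (-11.2222, 1.037)
  f(x*)   = 68.9444

x* = (-0.1111, -2, 3), lambda* = (-11.2222, 1.037)


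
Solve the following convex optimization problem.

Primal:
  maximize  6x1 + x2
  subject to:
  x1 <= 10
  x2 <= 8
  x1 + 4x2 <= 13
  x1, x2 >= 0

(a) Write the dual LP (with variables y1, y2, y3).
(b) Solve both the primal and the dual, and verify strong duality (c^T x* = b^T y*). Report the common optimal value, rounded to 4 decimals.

The standard primal-dual pair for 'max c^T x s.t. A x <= b, x >= 0' is:
  Dual:  min b^T y  s.t.  A^T y >= c,  y >= 0.

So the dual LP is:
  minimize  10y1 + 8y2 + 13y3
  subject to:
    y1 + y3 >= 6
    y2 + 4y3 >= 1
    y1, y2, y3 >= 0

Solving the primal: x* = (10, 0.75).
  primal value c^T x* = 60.75.
Solving the dual: y* = (5.75, 0, 0.25).
  dual value b^T y* = 60.75.
Strong duality: c^T x* = b^T y*. Confirmed.

60.75


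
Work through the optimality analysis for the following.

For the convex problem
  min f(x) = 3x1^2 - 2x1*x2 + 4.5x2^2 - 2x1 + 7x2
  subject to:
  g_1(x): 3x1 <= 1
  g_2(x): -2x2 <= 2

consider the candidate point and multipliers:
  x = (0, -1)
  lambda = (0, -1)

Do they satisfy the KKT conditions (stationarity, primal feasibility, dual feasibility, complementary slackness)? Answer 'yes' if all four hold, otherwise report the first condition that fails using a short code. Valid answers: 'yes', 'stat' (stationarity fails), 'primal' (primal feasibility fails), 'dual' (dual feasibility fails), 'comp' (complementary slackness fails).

Gradient of f: grad f(x) = Q x + c = (0, -2)
Constraint values g_i(x) = a_i^T x - b_i:
  g_1((0, -1)) = -1
  g_2((0, -1)) = 0
Stationarity residual: grad f(x) + sum_i lambda_i a_i = (0, 0)
  -> stationarity OK
Primal feasibility (all g_i <= 0): OK
Dual feasibility (all lambda_i >= 0): FAILS
Complementary slackness (lambda_i * g_i(x) = 0 for all i): OK

Verdict: the first failing condition is dual_feasibility -> dual.

dual


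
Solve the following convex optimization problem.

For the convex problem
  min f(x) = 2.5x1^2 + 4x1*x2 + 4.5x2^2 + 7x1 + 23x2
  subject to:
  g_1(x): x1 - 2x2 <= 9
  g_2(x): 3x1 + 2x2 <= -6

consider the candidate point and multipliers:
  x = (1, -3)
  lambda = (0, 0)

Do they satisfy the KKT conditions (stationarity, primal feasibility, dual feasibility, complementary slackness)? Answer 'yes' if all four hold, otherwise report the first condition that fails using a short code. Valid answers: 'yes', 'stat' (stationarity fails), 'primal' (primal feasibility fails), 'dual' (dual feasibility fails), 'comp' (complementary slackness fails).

Gradient of f: grad f(x) = Q x + c = (0, 0)
Constraint values g_i(x) = a_i^T x - b_i:
  g_1((1, -3)) = -2
  g_2((1, -3)) = 3
Stationarity residual: grad f(x) + sum_i lambda_i a_i = (0, 0)
  -> stationarity OK
Primal feasibility (all g_i <= 0): FAILS
Dual feasibility (all lambda_i >= 0): OK
Complementary slackness (lambda_i * g_i(x) = 0 for all i): OK

Verdict: the first failing condition is primal_feasibility -> primal.

primal


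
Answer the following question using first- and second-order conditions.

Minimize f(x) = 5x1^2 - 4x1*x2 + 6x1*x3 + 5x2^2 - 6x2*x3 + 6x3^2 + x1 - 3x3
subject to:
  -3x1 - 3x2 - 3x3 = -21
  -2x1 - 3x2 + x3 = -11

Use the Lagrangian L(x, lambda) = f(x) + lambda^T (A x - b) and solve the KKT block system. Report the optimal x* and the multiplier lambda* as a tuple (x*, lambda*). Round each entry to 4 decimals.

Form the Lagrangian:
  L(x, lambda) = (1/2) x^T Q x + c^T x + lambda^T (A x - b)
Stationarity (grad_x L = 0): Q x + c + A^T lambda = 0.
Primal feasibility: A x = b.

This gives the KKT block system:
  [ Q   A^T ] [ x     ]   [-c ]
  [ A    0  ] [ lambda ] = [ b ]

Solving the linear system:
  x*      = (1.4307, 3.427, 2.1423)
  lambda* = (3.9903, 1.2409)
  f(x*)   = 46.2245

x* = (1.4307, 3.427, 2.1423), lambda* = (3.9903, 1.2409)


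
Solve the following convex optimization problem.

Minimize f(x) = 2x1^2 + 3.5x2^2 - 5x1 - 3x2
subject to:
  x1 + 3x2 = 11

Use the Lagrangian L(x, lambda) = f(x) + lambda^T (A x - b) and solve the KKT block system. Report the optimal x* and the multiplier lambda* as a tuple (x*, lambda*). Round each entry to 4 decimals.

Form the Lagrangian:
  L(x, lambda) = (1/2) x^T Q x + c^T x + lambda^T (A x - b)
Stationarity (grad_x L = 0): Q x + c + A^T lambda = 0.
Primal feasibility: A x = b.

This gives the KKT block system:
  [ Q   A^T ] [ x     ]   [-c ]
  [ A    0  ] [ lambda ] = [ b ]

Solving the linear system:
  x*      = (2.6279, 2.7907)
  lambda* = (-5.5116)
  f(x*)   = 19.5581

x* = (2.6279, 2.7907), lambda* = (-5.5116)


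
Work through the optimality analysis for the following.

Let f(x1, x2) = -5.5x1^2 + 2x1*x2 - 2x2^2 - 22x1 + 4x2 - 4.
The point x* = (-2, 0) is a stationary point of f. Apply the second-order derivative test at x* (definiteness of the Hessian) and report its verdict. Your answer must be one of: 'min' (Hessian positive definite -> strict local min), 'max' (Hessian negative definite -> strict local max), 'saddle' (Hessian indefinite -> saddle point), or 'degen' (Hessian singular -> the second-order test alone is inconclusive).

Compute the Hessian H = grad^2 f:
  H = [[-11, 2], [2, -4]]
Verify stationarity: grad f(x*) = H x* + g = (0, 0).
Eigenvalues of H: -11.5311, -3.4689.
Both eigenvalues < 0, so H is negative definite -> x* is a strict local max.

max


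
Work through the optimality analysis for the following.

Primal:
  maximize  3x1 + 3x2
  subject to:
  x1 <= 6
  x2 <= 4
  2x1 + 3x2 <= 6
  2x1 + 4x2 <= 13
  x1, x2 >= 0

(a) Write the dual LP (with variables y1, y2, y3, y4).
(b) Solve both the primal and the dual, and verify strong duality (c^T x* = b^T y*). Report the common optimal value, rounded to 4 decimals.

The standard primal-dual pair for 'max c^T x s.t. A x <= b, x >= 0' is:
  Dual:  min b^T y  s.t.  A^T y >= c,  y >= 0.

So the dual LP is:
  minimize  6y1 + 4y2 + 6y3 + 13y4
  subject to:
    y1 + 2y3 + 2y4 >= 3
    y2 + 3y3 + 4y4 >= 3
    y1, y2, y3, y4 >= 0

Solving the primal: x* = (3, 0).
  primal value c^T x* = 9.
Solving the dual: y* = (0, 0, 1.5, 0).
  dual value b^T y* = 9.
Strong duality: c^T x* = b^T y*. Confirmed.

9


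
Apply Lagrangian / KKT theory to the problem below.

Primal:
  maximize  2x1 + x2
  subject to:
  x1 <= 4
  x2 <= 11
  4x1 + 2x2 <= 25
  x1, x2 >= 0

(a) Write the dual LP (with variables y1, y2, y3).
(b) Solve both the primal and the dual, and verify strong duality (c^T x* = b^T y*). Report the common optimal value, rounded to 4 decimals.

The standard primal-dual pair for 'max c^T x s.t. A x <= b, x >= 0' is:
  Dual:  min b^T y  s.t.  A^T y >= c,  y >= 0.

So the dual LP is:
  minimize  4y1 + 11y2 + 25y3
  subject to:
    y1 + 4y3 >= 2
    y2 + 2y3 >= 1
    y1, y2, y3 >= 0

Solving the primal: x* = (0.75, 11).
  primal value c^T x* = 12.5.
Solving the dual: y* = (0, 0, 0.5).
  dual value b^T y* = 12.5.
Strong duality: c^T x* = b^T y*. Confirmed.

12.5


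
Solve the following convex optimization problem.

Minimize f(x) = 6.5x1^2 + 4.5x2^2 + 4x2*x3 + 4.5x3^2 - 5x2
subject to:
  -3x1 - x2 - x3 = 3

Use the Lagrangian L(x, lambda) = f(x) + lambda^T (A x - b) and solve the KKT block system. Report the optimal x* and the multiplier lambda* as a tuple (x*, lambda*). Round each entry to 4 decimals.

Form the Lagrangian:
  L(x, lambda) = (1/2) x^T Q x + c^T x + lambda^T (A x - b)
Stationarity (grad_x L = 0): Q x + c + A^T lambda = 0.
Primal feasibility: A x = b.

This gives the KKT block system:
  [ Q   A^T ] [ x     ]   [-c ]
  [ A    0  ] [ lambda ] = [ b ]

Solving the linear system:
  x*      = (-0.9231, 0.3846, -0.6154)
  lambda* = (-4)
  f(x*)   = 5.0385

x* = (-0.9231, 0.3846, -0.6154), lambda* = (-4)


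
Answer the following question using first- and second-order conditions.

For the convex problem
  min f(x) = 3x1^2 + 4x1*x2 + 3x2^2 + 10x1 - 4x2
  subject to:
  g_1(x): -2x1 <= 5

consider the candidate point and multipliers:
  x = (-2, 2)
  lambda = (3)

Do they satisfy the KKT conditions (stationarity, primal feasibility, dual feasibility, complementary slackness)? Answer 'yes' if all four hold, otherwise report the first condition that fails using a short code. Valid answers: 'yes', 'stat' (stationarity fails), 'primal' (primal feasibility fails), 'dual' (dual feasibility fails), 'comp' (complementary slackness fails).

Gradient of f: grad f(x) = Q x + c = (6, 0)
Constraint values g_i(x) = a_i^T x - b_i:
  g_1((-2, 2)) = -1
Stationarity residual: grad f(x) + sum_i lambda_i a_i = (0, 0)
  -> stationarity OK
Primal feasibility (all g_i <= 0): OK
Dual feasibility (all lambda_i >= 0): OK
Complementary slackness (lambda_i * g_i(x) = 0 for all i): FAILS

Verdict: the first failing condition is complementary_slackness -> comp.

comp


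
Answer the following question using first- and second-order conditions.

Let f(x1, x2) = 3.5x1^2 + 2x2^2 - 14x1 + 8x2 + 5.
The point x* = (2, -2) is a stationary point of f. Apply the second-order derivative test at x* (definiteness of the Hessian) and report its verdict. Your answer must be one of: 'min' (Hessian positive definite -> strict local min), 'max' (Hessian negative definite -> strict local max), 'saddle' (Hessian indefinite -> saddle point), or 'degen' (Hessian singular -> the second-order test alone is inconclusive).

Compute the Hessian H = grad^2 f:
  H = [[7, 0], [0, 4]]
Verify stationarity: grad f(x*) = H x* + g = (0, 0).
Eigenvalues of H: 4, 7.
Both eigenvalues > 0, so H is positive definite -> x* is a strict local min.

min


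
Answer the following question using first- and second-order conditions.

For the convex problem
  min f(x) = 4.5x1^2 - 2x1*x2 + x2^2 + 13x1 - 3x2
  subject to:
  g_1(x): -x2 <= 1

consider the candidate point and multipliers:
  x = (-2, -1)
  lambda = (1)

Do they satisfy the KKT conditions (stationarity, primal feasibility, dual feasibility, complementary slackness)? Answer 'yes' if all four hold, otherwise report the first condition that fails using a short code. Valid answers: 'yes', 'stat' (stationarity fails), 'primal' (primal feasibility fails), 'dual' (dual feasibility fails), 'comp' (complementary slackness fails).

Gradient of f: grad f(x) = Q x + c = (-3, -1)
Constraint values g_i(x) = a_i^T x - b_i:
  g_1((-2, -1)) = 0
Stationarity residual: grad f(x) + sum_i lambda_i a_i = (-3, -2)
  -> stationarity FAILS
Primal feasibility (all g_i <= 0): OK
Dual feasibility (all lambda_i >= 0): OK
Complementary slackness (lambda_i * g_i(x) = 0 for all i): OK

Verdict: the first failing condition is stationarity -> stat.

stat


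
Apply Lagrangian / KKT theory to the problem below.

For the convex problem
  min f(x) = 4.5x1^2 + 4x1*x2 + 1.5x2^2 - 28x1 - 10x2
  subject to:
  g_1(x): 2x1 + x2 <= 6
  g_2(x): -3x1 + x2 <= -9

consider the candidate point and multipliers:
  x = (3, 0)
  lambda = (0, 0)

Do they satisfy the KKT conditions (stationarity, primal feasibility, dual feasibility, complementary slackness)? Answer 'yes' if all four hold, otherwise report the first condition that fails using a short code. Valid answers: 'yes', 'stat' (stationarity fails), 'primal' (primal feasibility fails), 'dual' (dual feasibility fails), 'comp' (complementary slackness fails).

Gradient of f: grad f(x) = Q x + c = (-1, 2)
Constraint values g_i(x) = a_i^T x - b_i:
  g_1((3, 0)) = 0
  g_2((3, 0)) = 0
Stationarity residual: grad f(x) + sum_i lambda_i a_i = (-1, 2)
  -> stationarity FAILS
Primal feasibility (all g_i <= 0): OK
Dual feasibility (all lambda_i >= 0): OK
Complementary slackness (lambda_i * g_i(x) = 0 for all i): OK

Verdict: the first failing condition is stationarity -> stat.

stat


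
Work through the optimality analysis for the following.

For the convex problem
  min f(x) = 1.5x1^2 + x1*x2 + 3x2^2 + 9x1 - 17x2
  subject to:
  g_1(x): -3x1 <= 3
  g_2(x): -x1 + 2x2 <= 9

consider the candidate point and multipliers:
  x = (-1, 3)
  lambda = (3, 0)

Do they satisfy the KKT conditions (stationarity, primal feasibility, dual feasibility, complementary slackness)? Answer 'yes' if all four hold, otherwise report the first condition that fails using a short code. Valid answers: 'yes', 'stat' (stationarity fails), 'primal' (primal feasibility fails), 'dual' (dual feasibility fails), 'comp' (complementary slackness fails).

Gradient of f: grad f(x) = Q x + c = (9, 0)
Constraint values g_i(x) = a_i^T x - b_i:
  g_1((-1, 3)) = 0
  g_2((-1, 3)) = -2
Stationarity residual: grad f(x) + sum_i lambda_i a_i = (0, 0)
  -> stationarity OK
Primal feasibility (all g_i <= 0): OK
Dual feasibility (all lambda_i >= 0): OK
Complementary slackness (lambda_i * g_i(x) = 0 for all i): OK

Verdict: yes, KKT holds.

yes


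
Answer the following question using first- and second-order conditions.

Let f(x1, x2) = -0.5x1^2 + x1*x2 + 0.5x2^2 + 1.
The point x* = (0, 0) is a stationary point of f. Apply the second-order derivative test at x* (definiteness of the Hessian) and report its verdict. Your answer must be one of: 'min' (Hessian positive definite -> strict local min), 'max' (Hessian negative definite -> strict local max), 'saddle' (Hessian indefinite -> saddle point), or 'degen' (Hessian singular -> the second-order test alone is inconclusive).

Compute the Hessian H = grad^2 f:
  H = [[-1, 1], [1, 1]]
Verify stationarity: grad f(x*) = H x* + g = (0, 0).
Eigenvalues of H: -1.4142, 1.4142.
Eigenvalues have mixed signs, so H is indefinite -> x* is a saddle point.

saddle


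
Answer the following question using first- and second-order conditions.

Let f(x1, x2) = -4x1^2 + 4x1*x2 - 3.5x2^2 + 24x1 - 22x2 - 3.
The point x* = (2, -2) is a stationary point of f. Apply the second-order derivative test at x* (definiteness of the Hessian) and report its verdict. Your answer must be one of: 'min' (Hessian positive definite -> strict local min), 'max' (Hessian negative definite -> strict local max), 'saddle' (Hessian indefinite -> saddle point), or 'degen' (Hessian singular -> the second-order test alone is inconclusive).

Compute the Hessian H = grad^2 f:
  H = [[-8, 4], [4, -7]]
Verify stationarity: grad f(x*) = H x* + g = (0, 0).
Eigenvalues of H: -11.5311, -3.4689.
Both eigenvalues < 0, so H is negative definite -> x* is a strict local max.

max


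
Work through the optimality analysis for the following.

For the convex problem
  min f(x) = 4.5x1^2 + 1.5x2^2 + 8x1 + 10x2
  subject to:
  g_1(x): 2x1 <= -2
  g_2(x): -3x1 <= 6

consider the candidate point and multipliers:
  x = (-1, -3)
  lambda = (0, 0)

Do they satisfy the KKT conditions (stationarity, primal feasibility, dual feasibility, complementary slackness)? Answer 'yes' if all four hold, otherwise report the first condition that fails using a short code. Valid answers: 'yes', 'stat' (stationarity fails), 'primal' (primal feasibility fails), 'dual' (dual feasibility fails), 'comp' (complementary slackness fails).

Gradient of f: grad f(x) = Q x + c = (-1, 1)
Constraint values g_i(x) = a_i^T x - b_i:
  g_1((-1, -3)) = 0
  g_2((-1, -3)) = -3
Stationarity residual: grad f(x) + sum_i lambda_i a_i = (-1, 1)
  -> stationarity FAILS
Primal feasibility (all g_i <= 0): OK
Dual feasibility (all lambda_i >= 0): OK
Complementary slackness (lambda_i * g_i(x) = 0 for all i): OK

Verdict: the first failing condition is stationarity -> stat.

stat


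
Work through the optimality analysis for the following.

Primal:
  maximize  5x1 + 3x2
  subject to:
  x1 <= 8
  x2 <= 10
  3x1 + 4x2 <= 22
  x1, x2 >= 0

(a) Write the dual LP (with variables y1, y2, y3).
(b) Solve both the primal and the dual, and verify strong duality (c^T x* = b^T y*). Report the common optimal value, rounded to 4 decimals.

The standard primal-dual pair for 'max c^T x s.t. A x <= b, x >= 0' is:
  Dual:  min b^T y  s.t.  A^T y >= c,  y >= 0.

So the dual LP is:
  minimize  8y1 + 10y2 + 22y3
  subject to:
    y1 + 3y3 >= 5
    y2 + 4y3 >= 3
    y1, y2, y3 >= 0

Solving the primal: x* = (7.3333, 0).
  primal value c^T x* = 36.6667.
Solving the dual: y* = (0, 0, 1.6667).
  dual value b^T y* = 36.6667.
Strong duality: c^T x* = b^T y*. Confirmed.

36.6667


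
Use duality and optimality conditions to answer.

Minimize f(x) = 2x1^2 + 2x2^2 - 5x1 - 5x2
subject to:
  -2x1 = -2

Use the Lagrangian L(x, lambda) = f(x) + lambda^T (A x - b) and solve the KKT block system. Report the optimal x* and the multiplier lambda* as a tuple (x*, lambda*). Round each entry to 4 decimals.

Form the Lagrangian:
  L(x, lambda) = (1/2) x^T Q x + c^T x + lambda^T (A x - b)
Stationarity (grad_x L = 0): Q x + c + A^T lambda = 0.
Primal feasibility: A x = b.

This gives the KKT block system:
  [ Q   A^T ] [ x     ]   [-c ]
  [ A    0  ] [ lambda ] = [ b ]

Solving the linear system:
  x*      = (1, 1.25)
  lambda* = (-0.5)
  f(x*)   = -6.125

x* = (1, 1.25), lambda* = (-0.5)


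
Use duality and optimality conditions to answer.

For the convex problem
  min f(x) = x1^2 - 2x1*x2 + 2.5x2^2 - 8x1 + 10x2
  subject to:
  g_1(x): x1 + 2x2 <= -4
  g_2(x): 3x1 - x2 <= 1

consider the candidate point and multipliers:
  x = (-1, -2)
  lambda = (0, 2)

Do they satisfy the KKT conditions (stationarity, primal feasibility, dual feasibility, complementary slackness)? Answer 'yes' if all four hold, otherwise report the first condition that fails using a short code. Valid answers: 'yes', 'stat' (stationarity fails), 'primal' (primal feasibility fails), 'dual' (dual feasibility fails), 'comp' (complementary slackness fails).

Gradient of f: grad f(x) = Q x + c = (-6, 2)
Constraint values g_i(x) = a_i^T x - b_i:
  g_1((-1, -2)) = -1
  g_2((-1, -2)) = -2
Stationarity residual: grad f(x) + sum_i lambda_i a_i = (0, 0)
  -> stationarity OK
Primal feasibility (all g_i <= 0): OK
Dual feasibility (all lambda_i >= 0): OK
Complementary slackness (lambda_i * g_i(x) = 0 for all i): FAILS

Verdict: the first failing condition is complementary_slackness -> comp.

comp


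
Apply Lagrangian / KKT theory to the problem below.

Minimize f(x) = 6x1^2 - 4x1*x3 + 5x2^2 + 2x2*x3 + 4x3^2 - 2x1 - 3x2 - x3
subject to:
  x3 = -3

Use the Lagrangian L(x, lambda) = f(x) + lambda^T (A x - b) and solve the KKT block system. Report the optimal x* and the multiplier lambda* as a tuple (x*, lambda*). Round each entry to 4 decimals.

Form the Lagrangian:
  L(x, lambda) = (1/2) x^T Q x + c^T x + lambda^T (A x - b)
Stationarity (grad_x L = 0): Q x + c + A^T lambda = 0.
Primal feasibility: A x = b.

This gives the KKT block system:
  [ Q   A^T ] [ x     ]   [-c ]
  [ A    0  ] [ lambda ] = [ b ]

Solving the linear system:
  x*      = (-0.8333, 0.9, -3)
  lambda* = (19.8667)
  f(x*)   = 30.7833

x* = (-0.8333, 0.9, -3), lambda* = (19.8667)
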